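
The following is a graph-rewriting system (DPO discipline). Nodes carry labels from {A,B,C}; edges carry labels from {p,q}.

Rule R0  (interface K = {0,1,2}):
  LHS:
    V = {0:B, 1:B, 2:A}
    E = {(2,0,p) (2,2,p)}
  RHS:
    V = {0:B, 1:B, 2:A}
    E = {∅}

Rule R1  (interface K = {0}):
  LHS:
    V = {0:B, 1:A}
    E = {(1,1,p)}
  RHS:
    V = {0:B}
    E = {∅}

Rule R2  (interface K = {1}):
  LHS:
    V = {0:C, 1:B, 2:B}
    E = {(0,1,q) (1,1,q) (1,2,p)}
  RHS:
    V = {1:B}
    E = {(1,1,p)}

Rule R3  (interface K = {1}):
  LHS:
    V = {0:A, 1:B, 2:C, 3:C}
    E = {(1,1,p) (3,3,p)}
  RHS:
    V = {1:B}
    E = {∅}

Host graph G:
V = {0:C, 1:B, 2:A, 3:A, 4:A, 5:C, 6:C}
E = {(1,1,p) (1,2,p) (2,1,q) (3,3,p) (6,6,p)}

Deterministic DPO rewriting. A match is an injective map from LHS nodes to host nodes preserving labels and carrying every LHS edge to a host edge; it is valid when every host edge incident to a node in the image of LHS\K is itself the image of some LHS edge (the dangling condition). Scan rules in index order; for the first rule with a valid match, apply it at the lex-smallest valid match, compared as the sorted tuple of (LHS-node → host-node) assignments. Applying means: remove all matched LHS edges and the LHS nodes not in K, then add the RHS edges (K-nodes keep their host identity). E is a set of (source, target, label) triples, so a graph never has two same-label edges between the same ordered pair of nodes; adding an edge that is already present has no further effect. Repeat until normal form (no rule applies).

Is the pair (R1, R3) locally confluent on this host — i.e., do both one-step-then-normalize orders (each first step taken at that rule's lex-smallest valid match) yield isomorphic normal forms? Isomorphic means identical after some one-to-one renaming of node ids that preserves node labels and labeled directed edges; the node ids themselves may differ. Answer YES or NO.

branch R1-first: apply at {0↦1, 1↦3} → |E|=4, then 1 more step(s) → NF |V|=3 |E|=2 V={1:B, 2:A, 5:C} E=1-p->2 2-q->1
branch R3-first: apply at {0↦4, 1↦1, 2↦0, 3↦6} → |E|=3, then 1 more step(s) → NF |V|=3 |E|=2 V={1:B, 2:A, 5:C} E=1-p->2 2-q->1
graphs isomorphic (equal up to label-preserving node renaming)

Answer: YES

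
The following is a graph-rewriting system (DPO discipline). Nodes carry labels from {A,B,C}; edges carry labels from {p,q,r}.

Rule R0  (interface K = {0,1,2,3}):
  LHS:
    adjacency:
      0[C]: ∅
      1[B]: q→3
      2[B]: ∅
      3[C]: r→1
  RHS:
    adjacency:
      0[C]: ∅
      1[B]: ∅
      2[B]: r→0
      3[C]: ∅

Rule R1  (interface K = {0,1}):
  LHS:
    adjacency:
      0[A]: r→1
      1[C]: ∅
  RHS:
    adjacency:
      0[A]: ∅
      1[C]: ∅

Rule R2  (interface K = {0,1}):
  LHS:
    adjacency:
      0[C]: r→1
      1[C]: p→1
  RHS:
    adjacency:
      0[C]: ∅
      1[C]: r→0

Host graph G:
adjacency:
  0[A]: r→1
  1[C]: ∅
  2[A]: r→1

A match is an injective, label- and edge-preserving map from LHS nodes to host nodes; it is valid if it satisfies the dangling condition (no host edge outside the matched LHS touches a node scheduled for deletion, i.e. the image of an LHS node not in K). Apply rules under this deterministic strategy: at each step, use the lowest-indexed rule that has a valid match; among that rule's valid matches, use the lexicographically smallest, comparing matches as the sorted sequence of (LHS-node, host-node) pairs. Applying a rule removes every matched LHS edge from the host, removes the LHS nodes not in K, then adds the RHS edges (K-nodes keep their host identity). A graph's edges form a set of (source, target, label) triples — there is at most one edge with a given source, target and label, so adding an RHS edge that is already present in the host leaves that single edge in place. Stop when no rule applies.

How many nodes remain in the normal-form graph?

[0] host  ⇒  3 nodes, 2 edges  {0-r->1 2-r->1}
[1] R1 @ {0↦0, 1↦1}  ⇒  3 nodes, 1 edges  {2-r->1}
[2] R1 @ {0↦2, 1↦1}  ⇒  3 nodes, 0 edges  {∅}
halt: no rule applies after step 2
NF nodes: {0:A, 1:C, 2:A}

Answer: 3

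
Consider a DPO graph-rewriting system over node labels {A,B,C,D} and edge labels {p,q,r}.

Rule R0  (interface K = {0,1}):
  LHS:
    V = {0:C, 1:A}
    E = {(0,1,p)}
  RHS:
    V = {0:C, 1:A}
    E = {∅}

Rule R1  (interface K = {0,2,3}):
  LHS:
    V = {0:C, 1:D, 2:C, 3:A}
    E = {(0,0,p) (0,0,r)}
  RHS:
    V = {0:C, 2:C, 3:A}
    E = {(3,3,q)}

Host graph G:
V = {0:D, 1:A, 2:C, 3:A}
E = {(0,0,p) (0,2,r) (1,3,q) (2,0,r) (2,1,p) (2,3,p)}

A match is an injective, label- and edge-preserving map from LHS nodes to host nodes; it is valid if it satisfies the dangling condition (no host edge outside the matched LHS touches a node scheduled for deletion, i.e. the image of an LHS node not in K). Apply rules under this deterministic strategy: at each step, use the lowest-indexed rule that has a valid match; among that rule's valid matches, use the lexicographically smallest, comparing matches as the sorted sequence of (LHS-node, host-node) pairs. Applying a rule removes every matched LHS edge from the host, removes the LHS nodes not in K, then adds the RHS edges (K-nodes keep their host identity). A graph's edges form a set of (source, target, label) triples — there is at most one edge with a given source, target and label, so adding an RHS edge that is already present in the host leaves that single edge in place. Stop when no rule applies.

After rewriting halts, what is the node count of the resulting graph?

start.  V:4 E:6  edges: 0-p->0 0-r->2 1-q->3 2-r->0 2-p->1 2-p->3
1. fire R0 via {0↦2, 1↦1}  →  V:4 E:5  edges: 0-p->0 0-r->2 1-q->3 2-r->0 2-p->3
2. fire R0 via {0↦2, 1↦3}  →  V:4 E:4  edges: 0-p->0 0-r->2 1-q->3 2-r->0
normal form: no rule applies after step 2
NF nodes: {0:D, 1:A, 2:C, 3:A}

Answer: 4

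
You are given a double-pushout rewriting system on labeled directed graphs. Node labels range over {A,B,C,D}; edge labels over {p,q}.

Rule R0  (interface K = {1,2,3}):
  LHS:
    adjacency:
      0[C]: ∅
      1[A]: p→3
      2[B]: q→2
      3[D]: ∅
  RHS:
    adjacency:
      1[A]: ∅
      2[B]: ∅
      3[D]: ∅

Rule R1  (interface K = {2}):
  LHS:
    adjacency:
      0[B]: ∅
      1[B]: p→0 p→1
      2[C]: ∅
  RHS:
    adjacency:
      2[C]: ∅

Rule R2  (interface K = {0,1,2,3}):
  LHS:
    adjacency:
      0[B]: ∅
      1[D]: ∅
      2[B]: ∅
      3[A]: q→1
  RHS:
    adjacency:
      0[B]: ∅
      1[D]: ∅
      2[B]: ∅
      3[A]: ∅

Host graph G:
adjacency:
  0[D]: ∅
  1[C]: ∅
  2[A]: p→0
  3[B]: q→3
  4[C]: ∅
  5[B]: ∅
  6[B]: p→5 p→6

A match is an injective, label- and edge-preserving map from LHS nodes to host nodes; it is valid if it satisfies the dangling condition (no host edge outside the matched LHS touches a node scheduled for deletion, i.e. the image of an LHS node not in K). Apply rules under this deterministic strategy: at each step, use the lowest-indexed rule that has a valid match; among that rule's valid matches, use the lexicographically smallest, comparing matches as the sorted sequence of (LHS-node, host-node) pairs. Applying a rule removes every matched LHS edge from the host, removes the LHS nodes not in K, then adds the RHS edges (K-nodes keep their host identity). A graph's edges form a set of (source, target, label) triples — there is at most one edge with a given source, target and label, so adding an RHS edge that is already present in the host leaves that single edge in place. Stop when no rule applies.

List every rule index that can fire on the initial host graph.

R0: 2 valid matches — {0↦1, 1↦2, 2↦3, 3↦0}, {0↦4, 1↦2, 2↦3, 3↦0}
R1: 2 valid matches — {0↦5, 1↦6, 2↦1}, {0↦5, 1↦6, 2↦4}
R2: no valid match — LHS pattern not found

Answer: [R0,R1]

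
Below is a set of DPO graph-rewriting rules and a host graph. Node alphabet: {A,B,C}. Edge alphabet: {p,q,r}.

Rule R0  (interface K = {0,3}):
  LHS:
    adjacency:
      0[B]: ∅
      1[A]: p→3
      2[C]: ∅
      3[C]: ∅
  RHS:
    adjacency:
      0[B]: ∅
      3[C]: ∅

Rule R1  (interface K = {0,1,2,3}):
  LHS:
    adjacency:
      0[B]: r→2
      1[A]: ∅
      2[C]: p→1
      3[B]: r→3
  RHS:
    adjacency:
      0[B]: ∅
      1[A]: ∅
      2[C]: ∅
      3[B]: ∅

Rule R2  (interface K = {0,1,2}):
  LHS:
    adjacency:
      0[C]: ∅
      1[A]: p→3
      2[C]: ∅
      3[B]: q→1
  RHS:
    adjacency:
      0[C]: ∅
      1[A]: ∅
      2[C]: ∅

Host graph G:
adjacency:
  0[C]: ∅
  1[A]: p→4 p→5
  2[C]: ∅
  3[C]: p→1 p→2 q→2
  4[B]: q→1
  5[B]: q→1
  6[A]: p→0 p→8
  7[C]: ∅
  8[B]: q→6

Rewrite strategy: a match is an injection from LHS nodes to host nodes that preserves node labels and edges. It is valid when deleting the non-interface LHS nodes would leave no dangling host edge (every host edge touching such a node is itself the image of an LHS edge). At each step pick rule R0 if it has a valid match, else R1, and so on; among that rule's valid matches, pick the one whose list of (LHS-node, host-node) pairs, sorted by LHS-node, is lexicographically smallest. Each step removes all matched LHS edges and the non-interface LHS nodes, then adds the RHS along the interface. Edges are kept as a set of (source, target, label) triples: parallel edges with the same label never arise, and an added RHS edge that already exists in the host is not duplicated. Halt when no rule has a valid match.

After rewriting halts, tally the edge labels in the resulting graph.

Answer: p:3 q:1

Derivation:
[0] host  ⇒  9 nodes, 10 edges  {1-p->4 1-p->5 3-p->1 3-p->2 3-q->2 4-q->1 5-q->1 6-p->0 6-p->8 8-q->6}
[1] R2 @ {0↦0, 1↦1, 2↦2, 3↦4}  ⇒  8 nodes, 8 edges  {1-p->5 3-p->1 3-p->2 3-q->2 5-q->1 6-p->0 6-p->8 8-q->6}
[2] R2 @ {0↦0, 1↦1, 2↦2, 3↦5}  ⇒  7 nodes, 6 edges  {3-p->1 3-p->2 3-q->2 6-p->0 6-p->8 8-q->6}
[3] R2 @ {0↦0, 1↦6, 2↦2, 3↦8}  ⇒  6 nodes, 4 edges  {3-p->1 3-p->2 3-q->2 6-p->0}
halt: no rule applies after step 3
NF edges: [(3, 1, 'p'), (3, 2, 'p'), (3, 2, 'q'), (6, 0, 'p')]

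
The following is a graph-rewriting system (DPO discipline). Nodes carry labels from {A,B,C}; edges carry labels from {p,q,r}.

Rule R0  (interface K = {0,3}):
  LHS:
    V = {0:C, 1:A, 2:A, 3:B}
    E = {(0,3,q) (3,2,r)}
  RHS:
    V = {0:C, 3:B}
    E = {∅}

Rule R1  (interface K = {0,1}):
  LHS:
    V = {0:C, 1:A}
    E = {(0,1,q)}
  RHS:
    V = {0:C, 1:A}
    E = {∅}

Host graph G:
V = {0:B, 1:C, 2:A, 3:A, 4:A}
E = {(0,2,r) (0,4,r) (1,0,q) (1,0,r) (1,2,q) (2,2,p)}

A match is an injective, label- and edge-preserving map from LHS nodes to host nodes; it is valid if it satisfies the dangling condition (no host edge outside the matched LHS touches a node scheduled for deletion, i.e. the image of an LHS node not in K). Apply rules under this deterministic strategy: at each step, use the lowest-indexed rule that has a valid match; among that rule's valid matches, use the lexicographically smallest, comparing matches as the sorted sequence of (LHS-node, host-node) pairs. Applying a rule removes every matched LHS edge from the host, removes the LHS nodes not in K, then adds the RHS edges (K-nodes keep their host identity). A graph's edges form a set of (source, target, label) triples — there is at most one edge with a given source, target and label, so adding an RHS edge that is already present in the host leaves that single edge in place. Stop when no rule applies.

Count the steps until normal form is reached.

[0] host  ⇒  5 nodes, 6 edges  {0-r->2 0-r->4 1-q->0 1-r->0 1-q->2 2-p->2}
[1] R0 @ {0↦1, 1↦3, 2↦4, 3↦0}  ⇒  3 nodes, 4 edges  {0-r->2 1-r->0 1-q->2 2-p->2}
[2] R1 @ {0↦1, 1↦2}  ⇒  3 nodes, 3 edges  {0-r->2 1-r->0 2-p->2}
normal form: no rule applies after step 2

Answer: 2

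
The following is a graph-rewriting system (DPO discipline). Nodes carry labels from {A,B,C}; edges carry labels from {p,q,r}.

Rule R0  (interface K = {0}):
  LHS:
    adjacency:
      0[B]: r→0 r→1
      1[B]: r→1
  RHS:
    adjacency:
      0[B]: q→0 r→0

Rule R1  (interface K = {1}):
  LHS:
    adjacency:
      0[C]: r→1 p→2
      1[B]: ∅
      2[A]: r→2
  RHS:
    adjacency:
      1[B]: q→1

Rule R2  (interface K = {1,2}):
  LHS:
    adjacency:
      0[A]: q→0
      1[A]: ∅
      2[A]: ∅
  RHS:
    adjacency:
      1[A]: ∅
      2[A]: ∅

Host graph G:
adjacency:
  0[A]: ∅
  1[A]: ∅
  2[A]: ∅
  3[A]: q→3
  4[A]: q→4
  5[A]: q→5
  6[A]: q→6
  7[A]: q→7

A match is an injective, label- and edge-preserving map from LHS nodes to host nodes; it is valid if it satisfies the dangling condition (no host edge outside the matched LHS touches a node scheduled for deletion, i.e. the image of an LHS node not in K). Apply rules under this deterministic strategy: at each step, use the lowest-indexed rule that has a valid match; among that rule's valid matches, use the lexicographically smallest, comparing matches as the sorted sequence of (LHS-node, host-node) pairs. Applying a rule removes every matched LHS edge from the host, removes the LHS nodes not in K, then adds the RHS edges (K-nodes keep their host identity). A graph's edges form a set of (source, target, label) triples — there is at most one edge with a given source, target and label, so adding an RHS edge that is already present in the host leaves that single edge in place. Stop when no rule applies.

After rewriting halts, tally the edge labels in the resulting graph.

start.  V:8 E:5  edges: 3-q->3 4-q->4 5-q->5 6-q->6 7-q->7
1. fire R2 via {0↦3, 1↦0, 2↦1}  →  V:7 E:4  edges: 4-q->4 5-q->5 6-q->6 7-q->7
2. fire R2 via {0↦4, 1↦0, 2↦1}  →  V:6 E:3  edges: 5-q->5 6-q->6 7-q->7
3. fire R2 via {0↦5, 1↦0, 2↦1}  →  V:5 E:2  edges: 6-q->6 7-q->7
4. fire R2 via {0↦6, 1↦0, 2↦1}  →  V:4 E:1  edges: 7-q->7
5. fire R2 via {0↦7, 1↦0, 2↦1}  →  V:3 E:0  edges: ∅
halt: no rule applies after step 5
NF edges: []

Answer: (no edges)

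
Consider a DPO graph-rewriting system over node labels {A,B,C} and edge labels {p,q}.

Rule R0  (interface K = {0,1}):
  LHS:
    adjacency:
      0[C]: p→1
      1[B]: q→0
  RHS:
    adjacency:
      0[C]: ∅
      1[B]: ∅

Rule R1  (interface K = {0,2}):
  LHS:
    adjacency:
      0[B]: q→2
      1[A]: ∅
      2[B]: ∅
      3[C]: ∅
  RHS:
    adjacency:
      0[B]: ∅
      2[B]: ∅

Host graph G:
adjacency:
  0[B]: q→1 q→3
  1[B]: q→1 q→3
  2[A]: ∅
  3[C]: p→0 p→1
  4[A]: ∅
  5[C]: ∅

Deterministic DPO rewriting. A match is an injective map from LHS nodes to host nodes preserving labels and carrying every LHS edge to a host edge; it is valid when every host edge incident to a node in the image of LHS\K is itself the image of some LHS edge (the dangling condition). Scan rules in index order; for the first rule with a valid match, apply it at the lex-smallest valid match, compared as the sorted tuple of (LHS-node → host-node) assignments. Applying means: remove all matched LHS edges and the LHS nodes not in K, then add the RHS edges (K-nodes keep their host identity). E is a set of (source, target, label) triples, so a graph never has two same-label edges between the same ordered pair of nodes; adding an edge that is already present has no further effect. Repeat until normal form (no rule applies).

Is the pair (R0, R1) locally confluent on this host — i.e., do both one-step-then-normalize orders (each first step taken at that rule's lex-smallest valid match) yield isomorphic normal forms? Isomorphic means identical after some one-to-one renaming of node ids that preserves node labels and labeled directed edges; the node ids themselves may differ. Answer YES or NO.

Answer: YES

Derivation:
branch R0-first: apply at {0↦3, 1↦0} → |E|=4, then 2 more step(s) → NF |V|=4 |E|=1 V={0:B, 1:B, 4:A, 5:C} E=1-q->1
branch R1-first: apply at {0↦0, 1↦2, 2↦1, 3↦5} → |E|=5, then 2 more step(s) → NF |V|=4 |E|=1 V={0:B, 1:B, 3:C, 4:A} E=1-q->1
graphs isomorphic (equal up to label-preserving node renaming)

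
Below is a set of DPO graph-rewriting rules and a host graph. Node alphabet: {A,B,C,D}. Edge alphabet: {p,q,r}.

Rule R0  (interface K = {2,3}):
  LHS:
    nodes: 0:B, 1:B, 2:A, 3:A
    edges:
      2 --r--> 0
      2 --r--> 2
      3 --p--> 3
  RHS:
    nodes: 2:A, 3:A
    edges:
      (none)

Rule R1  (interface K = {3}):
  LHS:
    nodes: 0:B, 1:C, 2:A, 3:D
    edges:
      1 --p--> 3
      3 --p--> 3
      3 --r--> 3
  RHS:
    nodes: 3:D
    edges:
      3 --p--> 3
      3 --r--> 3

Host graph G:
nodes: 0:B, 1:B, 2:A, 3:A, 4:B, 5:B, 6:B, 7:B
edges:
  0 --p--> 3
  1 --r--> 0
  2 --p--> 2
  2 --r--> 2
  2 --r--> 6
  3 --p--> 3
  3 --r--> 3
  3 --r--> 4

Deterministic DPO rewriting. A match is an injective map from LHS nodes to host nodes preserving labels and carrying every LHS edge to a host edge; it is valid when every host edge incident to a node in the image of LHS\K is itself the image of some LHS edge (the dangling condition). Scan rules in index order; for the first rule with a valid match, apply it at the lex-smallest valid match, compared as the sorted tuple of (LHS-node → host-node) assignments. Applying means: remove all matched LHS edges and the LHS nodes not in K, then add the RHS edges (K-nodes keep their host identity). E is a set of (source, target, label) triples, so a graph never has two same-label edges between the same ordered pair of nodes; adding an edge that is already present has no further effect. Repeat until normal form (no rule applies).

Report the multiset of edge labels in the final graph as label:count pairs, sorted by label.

Answer: p:1 r:1

Derivation:
initial: |V|=8 |E|=8  E = 0-p->3 1-r->0 2-p->2 2-r->2 2-r->6 3-p->3 3-r->3 3-r->4
step 1: apply R0 at {0↦4, 1↦5, 2↦3, 3↦2}  → |V|=6 |E|=5  E = 0-p->3 1-r->0 2-r->2 2-r->6 3-p->3
step 2: apply R0 at {0↦6, 1↦7, 2↦2, 3↦3}  → |V|=4 |E|=2  E = 0-p->3 1-r->0
final graph: no rule applies after step 2
NF edges: [(0, 3, 'p'), (1, 0, 'r')]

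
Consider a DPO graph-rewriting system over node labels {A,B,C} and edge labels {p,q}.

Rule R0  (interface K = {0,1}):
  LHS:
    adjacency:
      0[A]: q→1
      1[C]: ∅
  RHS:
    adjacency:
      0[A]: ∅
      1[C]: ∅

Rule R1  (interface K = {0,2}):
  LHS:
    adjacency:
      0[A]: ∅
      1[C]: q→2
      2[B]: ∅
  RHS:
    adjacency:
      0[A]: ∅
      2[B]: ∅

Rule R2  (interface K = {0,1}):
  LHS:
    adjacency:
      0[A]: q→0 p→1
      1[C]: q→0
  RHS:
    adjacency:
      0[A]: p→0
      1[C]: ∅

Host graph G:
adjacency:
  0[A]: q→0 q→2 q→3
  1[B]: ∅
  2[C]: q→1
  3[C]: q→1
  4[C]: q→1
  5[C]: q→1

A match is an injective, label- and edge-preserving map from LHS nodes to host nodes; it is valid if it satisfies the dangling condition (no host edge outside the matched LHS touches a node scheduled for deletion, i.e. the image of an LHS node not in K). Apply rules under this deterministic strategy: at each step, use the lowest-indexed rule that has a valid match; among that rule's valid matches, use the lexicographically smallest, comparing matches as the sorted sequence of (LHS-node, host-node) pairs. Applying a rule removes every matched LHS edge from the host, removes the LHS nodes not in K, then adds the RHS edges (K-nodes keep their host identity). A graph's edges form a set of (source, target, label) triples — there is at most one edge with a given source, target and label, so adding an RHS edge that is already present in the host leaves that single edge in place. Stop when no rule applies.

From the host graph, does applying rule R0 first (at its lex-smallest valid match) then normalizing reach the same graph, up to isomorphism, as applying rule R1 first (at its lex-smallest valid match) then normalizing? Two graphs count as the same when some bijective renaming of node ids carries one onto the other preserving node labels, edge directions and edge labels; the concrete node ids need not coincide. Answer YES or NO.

Answer: YES

Rewrite trace:
branch R0-first: apply at {0↦0, 1↦2} → |E|=6, then 5 more step(s) → NF |V|=2 |E|=1 V={0:A, 1:B} E=0-q->0
branch R1-first: apply at {0↦0, 1↦4, 2↦1} → |E|=6, then 5 more step(s) → NF |V|=2 |E|=1 V={0:A, 1:B} E=0-q->0
graphs isomorphic (equal up to label-preserving node renaming)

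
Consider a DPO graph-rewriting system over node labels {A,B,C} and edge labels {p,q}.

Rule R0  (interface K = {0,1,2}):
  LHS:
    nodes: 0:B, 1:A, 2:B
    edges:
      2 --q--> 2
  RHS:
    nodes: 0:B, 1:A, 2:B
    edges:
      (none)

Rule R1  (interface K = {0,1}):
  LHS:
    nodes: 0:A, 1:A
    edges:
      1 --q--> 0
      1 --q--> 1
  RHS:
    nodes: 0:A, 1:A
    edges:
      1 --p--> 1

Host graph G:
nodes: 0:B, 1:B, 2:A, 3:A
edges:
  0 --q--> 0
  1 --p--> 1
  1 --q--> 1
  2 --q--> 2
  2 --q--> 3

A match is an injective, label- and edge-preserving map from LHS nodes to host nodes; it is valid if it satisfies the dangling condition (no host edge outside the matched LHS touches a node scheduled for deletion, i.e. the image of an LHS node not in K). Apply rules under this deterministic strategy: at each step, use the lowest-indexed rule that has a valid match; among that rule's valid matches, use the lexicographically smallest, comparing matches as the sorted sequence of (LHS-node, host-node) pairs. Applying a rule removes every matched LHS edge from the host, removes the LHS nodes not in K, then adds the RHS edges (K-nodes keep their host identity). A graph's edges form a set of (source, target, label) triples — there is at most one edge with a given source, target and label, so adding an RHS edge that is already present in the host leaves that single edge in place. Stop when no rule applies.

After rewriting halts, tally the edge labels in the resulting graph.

Answer: p:2

Derivation:
initial: |V|=4 |E|=5  E = 0-q->0 1-p->1 1-q->1 2-q->2 2-q->3
step 1: apply R0 at {0↦0, 1↦2, 2↦1}  → |V|=4 |E|=4  E = 0-q->0 1-p->1 2-q->2 2-q->3
step 2: apply R0 at {0↦1, 1↦2, 2↦0}  → |V|=4 |E|=3  E = 1-p->1 2-q->2 2-q->3
step 3: apply R1 at {0↦3, 1↦2}  → |V|=4 |E|=2  E = 1-p->1 2-p->2
final graph: no rule applies after step 3
NF edges: [(1, 1, 'p'), (2, 2, 'p')]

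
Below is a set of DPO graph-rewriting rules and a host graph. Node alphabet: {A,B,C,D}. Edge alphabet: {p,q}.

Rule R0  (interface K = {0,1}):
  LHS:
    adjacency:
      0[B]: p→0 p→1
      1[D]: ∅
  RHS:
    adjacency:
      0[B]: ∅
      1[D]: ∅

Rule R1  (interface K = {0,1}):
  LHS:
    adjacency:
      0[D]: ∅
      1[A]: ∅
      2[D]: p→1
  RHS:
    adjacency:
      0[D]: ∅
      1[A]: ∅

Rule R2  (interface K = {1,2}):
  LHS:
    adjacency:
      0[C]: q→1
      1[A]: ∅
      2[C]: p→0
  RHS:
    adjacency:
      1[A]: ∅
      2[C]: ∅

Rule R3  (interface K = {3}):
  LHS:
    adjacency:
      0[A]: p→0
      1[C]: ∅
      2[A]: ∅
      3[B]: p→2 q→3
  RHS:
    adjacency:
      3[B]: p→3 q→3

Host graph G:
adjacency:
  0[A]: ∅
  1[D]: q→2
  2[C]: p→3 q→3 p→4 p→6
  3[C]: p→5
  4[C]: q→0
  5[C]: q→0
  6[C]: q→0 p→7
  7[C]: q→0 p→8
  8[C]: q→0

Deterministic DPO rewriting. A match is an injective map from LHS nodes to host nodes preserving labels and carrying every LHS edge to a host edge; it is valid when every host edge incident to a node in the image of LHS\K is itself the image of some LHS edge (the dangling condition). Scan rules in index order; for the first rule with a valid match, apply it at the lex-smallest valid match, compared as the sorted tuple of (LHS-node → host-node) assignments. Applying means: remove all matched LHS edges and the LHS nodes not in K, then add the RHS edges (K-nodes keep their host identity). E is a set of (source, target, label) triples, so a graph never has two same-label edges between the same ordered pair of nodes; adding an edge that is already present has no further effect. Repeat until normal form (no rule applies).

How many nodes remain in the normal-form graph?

Answer: 4

Rewrite trace:
initial: |V|=9 |E|=13  E = 1-q->2 2-p->3 2-q->3 2-p->4 2-p->6 3-p->5 4-q->0 5-q->0 6-q->0 6-p->7 7-q->0 7-p->8 8-q->0
step 1: apply R2 at {0↦4, 1↦0, 2↦2}  → |V|=8 |E|=11  E = 1-q->2 2-p->3 2-q->3 2-p->6 3-p->5 5-q->0 6-q->0 6-p->7 7-q->0 7-p->8 8-q->0
step 2: apply R2 at {0↦5, 1↦0, 2↦3}  → |V|=7 |E|=9  E = 1-q->2 2-p->3 2-q->3 2-p->6 6-q->0 6-p->7 7-q->0 7-p->8 8-q->0
step 3: apply R2 at {0↦8, 1↦0, 2↦7}  → |V|=6 |E|=7  E = 1-q->2 2-p->3 2-q->3 2-p->6 6-q->0 6-p->7 7-q->0
step 4: apply R2 at {0↦7, 1↦0, 2↦6}  → |V|=5 |E|=5  E = 1-q->2 2-p->3 2-q->3 2-p->6 6-q->0
step 5: apply R2 at {0↦6, 1↦0, 2↦2}  → |V|=4 |E|=3  E = 1-q->2 2-p->3 2-q->3
halt: no rule applies after step 5
NF nodes: {0:A, 1:D, 2:C, 3:C}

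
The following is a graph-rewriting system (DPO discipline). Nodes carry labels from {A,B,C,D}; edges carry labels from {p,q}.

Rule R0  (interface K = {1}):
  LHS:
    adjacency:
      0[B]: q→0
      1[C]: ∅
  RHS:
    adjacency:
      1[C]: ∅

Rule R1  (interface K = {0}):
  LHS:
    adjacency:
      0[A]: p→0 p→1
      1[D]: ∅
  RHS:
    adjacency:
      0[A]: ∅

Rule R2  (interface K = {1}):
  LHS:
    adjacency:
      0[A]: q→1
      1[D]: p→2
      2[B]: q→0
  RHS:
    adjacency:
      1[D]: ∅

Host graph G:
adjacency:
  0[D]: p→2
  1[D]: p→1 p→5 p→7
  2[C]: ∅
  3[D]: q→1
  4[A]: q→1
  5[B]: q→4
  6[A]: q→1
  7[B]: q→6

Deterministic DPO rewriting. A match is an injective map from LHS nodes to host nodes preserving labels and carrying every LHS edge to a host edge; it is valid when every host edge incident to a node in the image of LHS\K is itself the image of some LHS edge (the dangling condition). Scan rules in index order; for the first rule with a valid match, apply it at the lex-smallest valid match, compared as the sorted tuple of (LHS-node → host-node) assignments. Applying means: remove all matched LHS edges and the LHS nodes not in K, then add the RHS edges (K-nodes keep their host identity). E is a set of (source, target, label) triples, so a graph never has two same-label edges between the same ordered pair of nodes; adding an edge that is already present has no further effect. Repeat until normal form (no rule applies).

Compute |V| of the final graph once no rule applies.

Answer: 4

Rewrite trace:
start.  V:8 E:9  edges: 0-p->2 1-p->1 1-p->5 1-p->7 3-q->1 4-q->1 5-q->4 6-q->1 7-q->6
1. fire R2 via {0↦4, 1↦1, 2↦5}  →  V:6 E:6  edges: 0-p->2 1-p->1 1-p->7 3-q->1 6-q->1 7-q->6
2. fire R2 via {0↦6, 1↦1, 2↦7}  →  V:4 E:3  edges: 0-p->2 1-p->1 3-q->1
final graph: no rule applies after step 2
NF nodes: {0:D, 1:D, 2:C, 3:D}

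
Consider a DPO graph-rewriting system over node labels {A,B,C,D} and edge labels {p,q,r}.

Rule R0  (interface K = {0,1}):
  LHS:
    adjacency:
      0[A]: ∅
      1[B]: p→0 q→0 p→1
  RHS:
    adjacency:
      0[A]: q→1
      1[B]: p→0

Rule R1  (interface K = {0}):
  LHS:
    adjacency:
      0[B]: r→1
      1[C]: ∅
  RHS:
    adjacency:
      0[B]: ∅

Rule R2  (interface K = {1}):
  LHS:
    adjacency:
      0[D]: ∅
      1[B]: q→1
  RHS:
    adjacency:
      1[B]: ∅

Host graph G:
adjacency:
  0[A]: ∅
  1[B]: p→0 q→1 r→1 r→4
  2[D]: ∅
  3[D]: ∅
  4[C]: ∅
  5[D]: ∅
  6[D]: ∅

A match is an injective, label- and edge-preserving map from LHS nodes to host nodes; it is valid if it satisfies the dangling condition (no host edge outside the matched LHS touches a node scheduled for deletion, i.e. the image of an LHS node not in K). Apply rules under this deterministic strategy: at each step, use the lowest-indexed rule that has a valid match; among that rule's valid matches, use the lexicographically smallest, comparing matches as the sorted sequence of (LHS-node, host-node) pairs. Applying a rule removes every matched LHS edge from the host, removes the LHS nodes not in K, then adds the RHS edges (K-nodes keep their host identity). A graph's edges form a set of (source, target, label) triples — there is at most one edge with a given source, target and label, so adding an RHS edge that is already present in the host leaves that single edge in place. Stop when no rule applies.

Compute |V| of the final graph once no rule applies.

start.  V:7 E:4  edges: 1-p->0 1-q->1 1-r->1 1-r->4
1. fire R1 via {0↦1, 1↦4}  →  V:6 E:3  edges: 1-p->0 1-q->1 1-r->1
2. fire R2 via {0↦2, 1↦1}  →  V:5 E:2  edges: 1-p->0 1-r->1
normal form: no rule applies after step 2
NF nodes: {0:A, 1:B, 3:D, 5:D, 6:D}

Answer: 5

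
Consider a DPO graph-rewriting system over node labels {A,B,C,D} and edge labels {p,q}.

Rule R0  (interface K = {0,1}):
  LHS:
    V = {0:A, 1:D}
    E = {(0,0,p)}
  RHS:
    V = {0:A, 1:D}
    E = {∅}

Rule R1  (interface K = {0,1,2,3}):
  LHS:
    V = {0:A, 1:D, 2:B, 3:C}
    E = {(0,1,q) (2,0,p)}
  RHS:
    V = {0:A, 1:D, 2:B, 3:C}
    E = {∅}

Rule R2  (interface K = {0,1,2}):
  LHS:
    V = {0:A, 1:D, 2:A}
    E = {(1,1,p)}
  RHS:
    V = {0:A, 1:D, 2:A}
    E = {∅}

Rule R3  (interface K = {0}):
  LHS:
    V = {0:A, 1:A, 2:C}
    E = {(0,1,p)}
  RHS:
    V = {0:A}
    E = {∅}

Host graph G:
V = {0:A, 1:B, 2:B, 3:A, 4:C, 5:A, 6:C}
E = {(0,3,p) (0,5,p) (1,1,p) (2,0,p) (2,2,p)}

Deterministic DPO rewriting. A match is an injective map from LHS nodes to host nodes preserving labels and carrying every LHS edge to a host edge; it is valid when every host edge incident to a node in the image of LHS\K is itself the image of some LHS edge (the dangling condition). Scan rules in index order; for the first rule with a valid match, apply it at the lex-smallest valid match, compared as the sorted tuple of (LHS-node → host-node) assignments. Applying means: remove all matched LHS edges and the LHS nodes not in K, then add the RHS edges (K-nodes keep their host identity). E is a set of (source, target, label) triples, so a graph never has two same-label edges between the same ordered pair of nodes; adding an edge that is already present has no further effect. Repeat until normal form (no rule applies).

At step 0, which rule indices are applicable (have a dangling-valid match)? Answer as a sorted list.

R0: no valid match — LHS pattern not found
R1: no valid match — LHS pattern not found
R2: no valid match — LHS pattern not found
R3: 4 valid matches — {0↦0, 1↦3, 2↦4}, {0↦0, 1↦3, 2↦6}, {0↦0, 1↦5, 2↦4} (+1 more)

Answer: [R3]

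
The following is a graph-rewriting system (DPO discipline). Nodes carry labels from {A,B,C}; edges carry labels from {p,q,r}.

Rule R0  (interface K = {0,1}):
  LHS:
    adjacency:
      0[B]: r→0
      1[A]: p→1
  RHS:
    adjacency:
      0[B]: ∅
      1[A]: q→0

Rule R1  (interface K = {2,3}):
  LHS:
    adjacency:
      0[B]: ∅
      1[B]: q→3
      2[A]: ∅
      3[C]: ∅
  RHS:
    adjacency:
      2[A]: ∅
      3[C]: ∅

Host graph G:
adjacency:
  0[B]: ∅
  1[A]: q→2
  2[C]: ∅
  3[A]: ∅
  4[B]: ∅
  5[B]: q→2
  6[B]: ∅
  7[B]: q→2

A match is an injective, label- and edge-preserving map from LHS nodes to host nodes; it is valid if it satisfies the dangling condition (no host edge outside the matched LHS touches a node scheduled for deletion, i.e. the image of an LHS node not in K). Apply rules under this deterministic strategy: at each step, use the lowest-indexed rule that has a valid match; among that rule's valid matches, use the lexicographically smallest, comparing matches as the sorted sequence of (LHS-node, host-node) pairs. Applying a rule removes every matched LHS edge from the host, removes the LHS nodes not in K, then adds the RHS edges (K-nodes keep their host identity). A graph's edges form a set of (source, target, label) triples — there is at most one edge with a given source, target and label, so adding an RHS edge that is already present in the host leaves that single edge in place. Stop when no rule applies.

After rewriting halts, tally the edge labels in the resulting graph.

start.  V:8 E:3  edges: 1-q->2 5-q->2 7-q->2
1. fire R1 via {0↦0, 1↦5, 2↦1, 3↦2}  →  V:6 E:2  edges: 1-q->2 7-q->2
2. fire R1 via {0↦4, 1↦7, 2↦1, 3↦2}  →  V:4 E:1  edges: 1-q->2
final graph: no rule applies after step 2
NF edges: [(1, 2, 'q')]

Answer: q:1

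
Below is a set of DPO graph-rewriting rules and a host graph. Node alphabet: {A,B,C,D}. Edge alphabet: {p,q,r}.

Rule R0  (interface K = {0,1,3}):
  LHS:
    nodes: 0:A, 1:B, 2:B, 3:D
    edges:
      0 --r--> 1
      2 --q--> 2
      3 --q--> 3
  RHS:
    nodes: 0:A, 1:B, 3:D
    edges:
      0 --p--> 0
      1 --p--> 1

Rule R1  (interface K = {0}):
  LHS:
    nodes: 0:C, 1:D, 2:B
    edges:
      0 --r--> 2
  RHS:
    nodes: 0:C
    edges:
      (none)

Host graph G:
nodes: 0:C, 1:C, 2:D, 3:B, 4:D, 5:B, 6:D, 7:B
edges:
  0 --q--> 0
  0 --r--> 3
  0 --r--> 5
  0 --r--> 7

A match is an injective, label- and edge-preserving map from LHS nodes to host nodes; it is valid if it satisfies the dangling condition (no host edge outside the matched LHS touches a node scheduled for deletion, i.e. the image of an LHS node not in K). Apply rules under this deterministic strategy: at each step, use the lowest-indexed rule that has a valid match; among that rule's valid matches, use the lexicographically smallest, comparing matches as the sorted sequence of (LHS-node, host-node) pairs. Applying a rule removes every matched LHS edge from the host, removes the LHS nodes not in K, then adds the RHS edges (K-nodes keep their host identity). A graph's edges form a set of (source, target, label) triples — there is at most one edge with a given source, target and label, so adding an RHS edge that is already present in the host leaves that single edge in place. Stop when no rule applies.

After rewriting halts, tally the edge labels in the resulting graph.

[0] host  ⇒  8 nodes, 4 edges  {0-q->0 0-r->3 0-r->5 0-r->7}
[1] R1 @ {0↦0, 1↦2, 2↦3}  ⇒  6 nodes, 3 edges  {0-q->0 0-r->5 0-r->7}
[2] R1 @ {0↦0, 1↦4, 2↦5}  ⇒  4 nodes, 2 edges  {0-q->0 0-r->7}
[3] R1 @ {0↦0, 1↦6, 2↦7}  ⇒  2 nodes, 1 edges  {0-q->0}
normal form: no rule applies after step 3
NF edges: [(0, 0, 'q')]

Answer: q:1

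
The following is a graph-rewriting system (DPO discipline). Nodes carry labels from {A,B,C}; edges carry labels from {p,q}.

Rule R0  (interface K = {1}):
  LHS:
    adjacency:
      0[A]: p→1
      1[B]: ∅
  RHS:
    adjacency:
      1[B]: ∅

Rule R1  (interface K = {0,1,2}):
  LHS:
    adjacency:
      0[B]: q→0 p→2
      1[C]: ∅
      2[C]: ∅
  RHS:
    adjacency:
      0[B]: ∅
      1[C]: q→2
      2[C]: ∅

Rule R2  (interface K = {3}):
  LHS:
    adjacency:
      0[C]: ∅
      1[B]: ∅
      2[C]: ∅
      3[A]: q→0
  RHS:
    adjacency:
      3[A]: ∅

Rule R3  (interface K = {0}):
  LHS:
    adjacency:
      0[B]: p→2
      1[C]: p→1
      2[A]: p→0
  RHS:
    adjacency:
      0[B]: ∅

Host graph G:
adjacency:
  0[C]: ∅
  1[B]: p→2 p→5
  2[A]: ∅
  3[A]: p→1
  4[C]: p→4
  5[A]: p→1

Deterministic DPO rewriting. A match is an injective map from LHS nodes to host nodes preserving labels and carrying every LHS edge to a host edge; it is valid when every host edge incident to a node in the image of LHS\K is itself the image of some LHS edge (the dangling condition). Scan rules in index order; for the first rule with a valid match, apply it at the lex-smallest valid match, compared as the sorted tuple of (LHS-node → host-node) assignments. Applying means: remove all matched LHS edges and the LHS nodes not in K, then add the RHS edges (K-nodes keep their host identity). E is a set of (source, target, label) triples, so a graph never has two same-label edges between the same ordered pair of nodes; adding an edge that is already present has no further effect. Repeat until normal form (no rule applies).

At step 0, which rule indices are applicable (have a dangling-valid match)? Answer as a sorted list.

R0: 1 valid match — {0↦3, 1↦1}
R1: no valid match — LHS pattern not found
R2: no valid match — LHS pattern not found
R3: 1 valid match — {0↦1, 1↦4, 2↦5}

Answer: [R0,R3]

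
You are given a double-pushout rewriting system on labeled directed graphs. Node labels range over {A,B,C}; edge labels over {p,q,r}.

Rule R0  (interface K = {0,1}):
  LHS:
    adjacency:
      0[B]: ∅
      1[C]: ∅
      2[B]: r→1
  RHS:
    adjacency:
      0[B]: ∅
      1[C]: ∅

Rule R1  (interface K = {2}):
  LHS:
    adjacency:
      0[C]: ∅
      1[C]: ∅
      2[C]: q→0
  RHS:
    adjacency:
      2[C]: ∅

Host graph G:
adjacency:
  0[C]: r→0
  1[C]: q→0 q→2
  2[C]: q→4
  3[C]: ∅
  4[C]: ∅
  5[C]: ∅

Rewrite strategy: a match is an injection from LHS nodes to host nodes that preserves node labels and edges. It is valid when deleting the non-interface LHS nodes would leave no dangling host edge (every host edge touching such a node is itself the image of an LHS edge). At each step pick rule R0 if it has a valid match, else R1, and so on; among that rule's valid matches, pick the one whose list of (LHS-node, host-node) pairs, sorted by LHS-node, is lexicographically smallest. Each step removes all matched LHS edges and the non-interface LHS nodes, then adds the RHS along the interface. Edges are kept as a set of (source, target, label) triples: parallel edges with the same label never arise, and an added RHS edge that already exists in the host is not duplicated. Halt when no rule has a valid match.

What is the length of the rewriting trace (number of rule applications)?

Answer: 2

Derivation:
initial: |V|=6 |E|=4  E = 0-r->0 1-q->0 1-q->2 2-q->4
step 1: apply R1 at {0↦4, 1↦3, 2↦2}  → |V|=4 |E|=3  E = 0-r->0 1-q->0 1-q->2
step 2: apply R1 at {0↦2, 1↦5, 2↦1}  → |V|=2 |E|=2  E = 0-r->0 1-q->0
halt: no rule applies after step 2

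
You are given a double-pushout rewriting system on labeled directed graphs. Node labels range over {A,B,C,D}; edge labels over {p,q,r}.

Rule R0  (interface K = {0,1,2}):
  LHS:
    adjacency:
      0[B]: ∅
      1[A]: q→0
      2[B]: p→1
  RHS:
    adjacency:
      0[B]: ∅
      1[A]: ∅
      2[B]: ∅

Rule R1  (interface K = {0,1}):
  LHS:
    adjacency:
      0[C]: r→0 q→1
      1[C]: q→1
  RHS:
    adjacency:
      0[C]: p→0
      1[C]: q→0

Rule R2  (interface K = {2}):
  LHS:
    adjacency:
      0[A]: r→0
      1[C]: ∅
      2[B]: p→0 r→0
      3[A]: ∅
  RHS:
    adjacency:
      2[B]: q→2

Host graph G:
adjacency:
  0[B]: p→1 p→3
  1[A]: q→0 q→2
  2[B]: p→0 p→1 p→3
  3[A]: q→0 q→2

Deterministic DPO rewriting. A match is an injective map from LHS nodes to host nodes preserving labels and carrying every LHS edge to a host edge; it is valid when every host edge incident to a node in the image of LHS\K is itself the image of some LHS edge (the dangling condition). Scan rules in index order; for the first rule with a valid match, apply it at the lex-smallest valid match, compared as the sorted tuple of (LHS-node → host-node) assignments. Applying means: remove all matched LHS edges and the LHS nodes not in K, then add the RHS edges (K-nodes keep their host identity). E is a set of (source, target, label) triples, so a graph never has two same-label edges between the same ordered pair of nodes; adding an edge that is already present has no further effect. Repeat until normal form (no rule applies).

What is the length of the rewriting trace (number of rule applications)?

Answer: 4

Rewrite trace:
initial: |V|=4 |E|=9  E = 0-p->1 0-p->3 1-q->0 1-q->2 2-p->0 2-p->1 2-p->3 3-q->0 3-q->2
step 1: apply R0 at {0↦0, 1↦1, 2↦2}  → |V|=4 |E|=7  E = 0-p->1 0-p->3 1-q->2 2-p->0 2-p->3 3-q->0 3-q->2
step 2: apply R0 at {0↦0, 1↦3, 2↦2}  → |V|=4 |E|=5  E = 0-p->1 0-p->3 1-q->2 2-p->0 3-q->2
step 3: apply R0 at {0↦2, 1↦1, 2↦0}  → |V|=4 |E|=3  E = 0-p->3 2-p->0 3-q->2
step 4: apply R0 at {0↦2, 1↦3, 2↦0}  → |V|=4 |E|=1  E = 2-p->0
final graph: no rule applies after step 4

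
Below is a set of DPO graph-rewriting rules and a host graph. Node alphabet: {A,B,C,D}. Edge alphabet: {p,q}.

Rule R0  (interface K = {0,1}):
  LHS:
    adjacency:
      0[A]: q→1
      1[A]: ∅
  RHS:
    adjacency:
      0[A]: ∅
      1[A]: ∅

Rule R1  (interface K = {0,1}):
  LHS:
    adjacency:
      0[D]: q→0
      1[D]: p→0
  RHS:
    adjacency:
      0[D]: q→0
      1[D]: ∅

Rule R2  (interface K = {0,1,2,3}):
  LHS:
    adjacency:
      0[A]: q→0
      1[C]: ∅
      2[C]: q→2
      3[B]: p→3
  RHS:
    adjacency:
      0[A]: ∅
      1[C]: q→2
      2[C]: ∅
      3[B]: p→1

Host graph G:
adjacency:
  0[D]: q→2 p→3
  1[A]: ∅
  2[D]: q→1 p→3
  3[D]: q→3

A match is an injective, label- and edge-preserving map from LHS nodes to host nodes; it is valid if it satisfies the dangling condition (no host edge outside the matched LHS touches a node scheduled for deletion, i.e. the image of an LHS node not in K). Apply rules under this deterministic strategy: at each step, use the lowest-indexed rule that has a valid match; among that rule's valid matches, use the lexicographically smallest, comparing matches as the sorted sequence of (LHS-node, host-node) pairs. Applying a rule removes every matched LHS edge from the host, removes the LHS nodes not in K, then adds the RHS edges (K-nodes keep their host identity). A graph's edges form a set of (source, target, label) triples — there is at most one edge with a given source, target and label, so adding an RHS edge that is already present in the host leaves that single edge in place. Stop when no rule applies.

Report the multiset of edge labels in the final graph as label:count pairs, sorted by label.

start.  V:4 E:5  edges: 0-q->2 0-p->3 2-q->1 2-p->3 3-q->3
1. fire R1 via {0↦3, 1↦0}  →  V:4 E:4  edges: 0-q->2 2-q->1 2-p->3 3-q->3
2. fire R1 via {0↦3, 1↦2}  →  V:4 E:3  edges: 0-q->2 2-q->1 3-q->3
halt: no rule applies after step 2
NF edges: [(0, 2, 'q'), (2, 1, 'q'), (3, 3, 'q')]

Answer: q:3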